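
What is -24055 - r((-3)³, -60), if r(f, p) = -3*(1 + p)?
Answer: -24232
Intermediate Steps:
r(f, p) = -3 - 3*p
-24055 - r((-3)³, -60) = -24055 - (-3 - 3*(-60)) = -24055 - (-3 + 180) = -24055 - 1*177 = -24055 - 177 = -24232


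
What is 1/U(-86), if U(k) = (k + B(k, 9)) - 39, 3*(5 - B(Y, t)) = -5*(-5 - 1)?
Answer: -1/130 ≈ -0.0076923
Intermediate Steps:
B(Y, t) = -5 (B(Y, t) = 5 - (-5)*(-5 - 1)/3 = 5 - (-5)*(-6)/3 = 5 - 1/3*30 = 5 - 10 = -5)
U(k) = -44 + k (U(k) = (k - 5) - 39 = (-5 + k) - 39 = -44 + k)
1/U(-86) = 1/(-44 - 86) = 1/(-130) = -1/130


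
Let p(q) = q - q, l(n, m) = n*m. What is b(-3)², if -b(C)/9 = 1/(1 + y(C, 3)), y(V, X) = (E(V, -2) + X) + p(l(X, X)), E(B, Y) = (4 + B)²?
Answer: 81/25 ≈ 3.2400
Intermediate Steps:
l(n, m) = m*n
p(q) = 0
y(V, X) = X + (4 + V)² (y(V, X) = ((4 + V)² + X) + 0 = (X + (4 + V)²) + 0 = X + (4 + V)²)
b(C) = -9/(4 + (4 + C)²) (b(C) = -9/(1 + (3 + (4 + C)²)) = -9/(4 + (4 + C)²))
b(-3)² = (-9/(4 + (4 - 3)²))² = (-9/(4 + 1²))² = (-9/(4 + 1))² = (-9/5)² = 81/25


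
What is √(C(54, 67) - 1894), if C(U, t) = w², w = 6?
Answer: I*√1858 ≈ 43.104*I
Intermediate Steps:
C(U, t) = 36 (C(U, t) = 6² = 36)
√(C(54, 67) - 1894) = √(36 - 1894) = √(-1858) = I*√1858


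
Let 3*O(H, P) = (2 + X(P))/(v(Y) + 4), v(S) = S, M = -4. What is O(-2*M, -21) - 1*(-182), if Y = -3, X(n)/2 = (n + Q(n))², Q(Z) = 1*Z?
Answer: 4076/3 ≈ 1358.7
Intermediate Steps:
Q(Z) = Z
X(n) = 8*n² (X(n) = 2*(n + n)² = 2*(2*n)² = 2*(4*n²) = 8*n²)
O(H, P) = ⅔ + 8*P²/3 (O(H, P) = ((2 + 8*P²)/(-3 + 4))/3 = ((2 + 8*P²)/1)/3 = ((2 + 8*P²)*1)/3 = (2 + 8*P²)/3 = ⅔ + 8*P²/3)
O(-2*M, -21) - 1*(-182) = (⅔ + (8/3)*(-21)²) - 1*(-182) = (⅔ + (8/3)*441) + 182 = (⅔ + 1176) + 182 = 3530/3 + 182 = 4076/3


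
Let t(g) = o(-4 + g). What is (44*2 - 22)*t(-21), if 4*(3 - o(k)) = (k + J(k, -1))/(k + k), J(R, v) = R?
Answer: 363/2 ≈ 181.50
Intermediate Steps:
o(k) = 11/4 (o(k) = 3 - (k + k)/(4*(k + k)) = 3 - 2*k/(4*(2*k)) = 3 - 2*k*1/(2*k)/4 = 3 - 1/4*1 = 3 - 1/4 = 11/4)
t(g) = 11/4
(44*2 - 22)*t(-21) = (44*2 - 22)*(11/4) = (88 - 22)*(11/4) = 66*(11/4) = 363/2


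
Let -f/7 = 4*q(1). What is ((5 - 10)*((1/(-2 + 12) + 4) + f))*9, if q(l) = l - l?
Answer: -369/2 ≈ -184.50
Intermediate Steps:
q(l) = 0
f = 0 (f = -28*0 = -7*0 = 0)
((5 - 10)*((1/(-2 + 12) + 4) + f))*9 = ((5 - 10)*((1/(-2 + 12) + 4) + 0))*9 = -5*((1/10 + 4) + 0)*9 = -5*(41/10 + 0)*9 = -5*41/10*9 = -41/2*9 = -369/2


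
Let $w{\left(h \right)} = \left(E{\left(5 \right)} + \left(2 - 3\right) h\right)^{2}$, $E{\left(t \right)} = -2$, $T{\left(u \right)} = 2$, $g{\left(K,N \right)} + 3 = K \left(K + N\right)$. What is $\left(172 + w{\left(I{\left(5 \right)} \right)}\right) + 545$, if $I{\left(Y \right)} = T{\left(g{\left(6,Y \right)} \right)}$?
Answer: $733$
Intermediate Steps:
$g{\left(K,N \right)} = -3 + K \left(K + N\right)$
$I{\left(Y \right)} = 2$
$w{\left(h \right)} = \left(-2 - h\right)^{2}$ ($w{\left(h \right)} = \left(-2 + \left(2 - 3\right) h\right)^{2} = \left(-2 - h\right)^{2}$)
$\left(172 + w{\left(I{\left(5 \right)} \right)}\right) + 545 = \left(172 + \left(2 + 2\right)^{2}\right) + 545 = \left(172 + 4^{2}\right) + 545 = \left(172 + 16\right) + 545 = 188 + 545 = 733$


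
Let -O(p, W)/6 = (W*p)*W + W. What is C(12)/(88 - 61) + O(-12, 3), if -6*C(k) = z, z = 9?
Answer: 11339/18 ≈ 629.94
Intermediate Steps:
C(k) = -3/2 (C(k) = -⅙*9 = -3/2)
O(p, W) = -6*W - 6*p*W² (O(p, W) = -6*((W*p)*W + W) = -6*(p*W² + W) = -6*(W + p*W²) = -6*W - 6*p*W²)
C(12)/(88 - 61) + O(-12, 3) = -3/(2*(88 - 61)) - 6*3*(1 + 3*(-12)) = -3/2/27 - 6*3*(1 - 36) = -3/2*1/27 - 6*3*(-35) = -1/18 + 630 = 11339/18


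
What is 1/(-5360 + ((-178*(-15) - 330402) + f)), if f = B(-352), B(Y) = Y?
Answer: -1/333444 ≈ -2.9990e-6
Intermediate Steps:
f = -352
1/(-5360 + ((-178*(-15) - 330402) + f)) = 1/(-5360 + ((-178*(-15) - 330402) - 352)) = 1/(-5360 + ((2670 - 330402) - 352)) = 1/(-5360 + (-327732 - 352)) = 1/(-5360 - 328084) = 1/(-333444) = -1/333444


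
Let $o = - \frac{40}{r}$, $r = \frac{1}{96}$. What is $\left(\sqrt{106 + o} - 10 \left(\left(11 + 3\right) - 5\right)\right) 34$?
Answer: $-3060 + 34 i \sqrt{3734} \approx -3060.0 + 2077.6 i$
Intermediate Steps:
$r = \frac{1}{96} \approx 0.010417$
$o = -3840$ ($o = - 40 \frac{1}{\frac{1}{96}} = \left(-40\right) 96 = -3840$)
$\left(\sqrt{106 + o} - 10 \left(\left(11 + 3\right) - 5\right)\right) 34 = \left(\sqrt{106 - 3840} - 10 \left(\left(11 + 3\right) - 5\right)\right) 34 = \left(\sqrt{-3734} - 10 \left(14 - 5\right)\right) 34 = \left(i \sqrt{3734} - 90\right) 34 = \left(-90 + i \sqrt{3734}\right) 34 = -3060 + 34 i \sqrt{3734}$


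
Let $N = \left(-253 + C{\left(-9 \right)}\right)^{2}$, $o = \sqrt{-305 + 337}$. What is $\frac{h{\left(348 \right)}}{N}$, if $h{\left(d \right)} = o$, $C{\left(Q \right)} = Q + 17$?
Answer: $\frac{4 \sqrt{2}}{60025} \approx 9.4242 \cdot 10^{-5}$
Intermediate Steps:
$C{\left(Q \right)} = 17 + Q$
$o = 4 \sqrt{2}$ ($o = \sqrt{32} = 4 \sqrt{2} \approx 5.6569$)
$h{\left(d \right)} = 4 \sqrt{2}$
$N = 60025$ ($N = \left(-253 + \left(17 - 9\right)\right)^{2} = \left(-253 + 8\right)^{2} = \left(-245\right)^{2} = 60025$)
$\frac{h{\left(348 \right)}}{N} = \frac{4 \sqrt{2}}{60025}$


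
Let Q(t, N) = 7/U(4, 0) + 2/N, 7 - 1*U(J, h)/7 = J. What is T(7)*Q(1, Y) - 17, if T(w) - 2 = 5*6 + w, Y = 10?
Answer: 19/5 ≈ 3.8000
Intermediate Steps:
U(J, h) = 49 - 7*J
Q(t, N) = ⅓ + 2/N (Q(t, N) = 7/(49 - 7*4) + 2/N = 7/(49 - 28) + 2/N = 7/21 + 2/N = 7*(1/21) + 2/N = ⅓ + 2/N)
T(w) = 32 + w (T(w) = 2 + (5*6 + w) = 2 + (30 + w) = 32 + w)
T(7)*Q(1, Y) - 17 = (32 + 7)*((⅓)*(6 + 10)/10) - 17 = 39*((⅓)*(⅒)*16) - 17 = 39*(8/15) - 17 = 104/5 - 17 = 19/5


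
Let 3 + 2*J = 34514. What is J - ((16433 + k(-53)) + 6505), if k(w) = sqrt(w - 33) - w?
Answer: -11471/2 - I*sqrt(86) ≈ -5735.5 - 9.2736*I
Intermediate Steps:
k(w) = sqrt(-33 + w) - w
J = 34511/2 (J = -3/2 + (1/2)*34514 = -3/2 + 17257 = 34511/2 ≈ 17256.)
J - ((16433 + k(-53)) + 6505) = 34511/2 - ((16433 + (sqrt(-33 - 53) - 1*(-53))) + 6505) = 34511/2 - ((16433 + (sqrt(-86) + 53)) + 6505) = 34511/2 - ((16433 + (I*sqrt(86) + 53)) + 6505) = 34511/2 - ((16433 + (53 + I*sqrt(86))) + 6505) = 34511/2 - ((16486 + I*sqrt(86)) + 6505) = 34511/2 - (22991 + I*sqrt(86)) = 34511/2 + (-22991 - I*sqrt(86)) = -11471/2 - I*sqrt(86)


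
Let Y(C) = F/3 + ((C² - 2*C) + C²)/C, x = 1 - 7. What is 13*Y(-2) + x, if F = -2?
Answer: -278/3 ≈ -92.667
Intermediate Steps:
x = -6
Y(C) = -⅔ + (-2*C + 2*C²)/C (Y(C) = -2/3 + ((C² - 2*C) + C²)/C = -2*⅓ + (-2*C + 2*C²)/C = -⅔ + (-2*C + 2*C²)/C)
13*Y(-2) + x = 13*(-8/3 + 2*(-2)) - 6 = 13*(-8/3 - 4) - 6 = 13*(-20/3) - 6 = -260/3 - 6 = -278/3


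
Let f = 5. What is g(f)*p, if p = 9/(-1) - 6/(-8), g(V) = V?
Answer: -165/4 ≈ -41.250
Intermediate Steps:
p = -33/4 (p = 9*(-1) - 6*(-⅛) = -9 + ¾ = -33/4 ≈ -8.2500)
g(f)*p = 5*(-33/4) = -165/4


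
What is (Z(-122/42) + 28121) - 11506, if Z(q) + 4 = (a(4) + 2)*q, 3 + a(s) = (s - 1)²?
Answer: 348343/21 ≈ 16588.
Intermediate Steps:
a(s) = -3 + (-1 + s)² (a(s) = -3 + (s - 1)² = -3 + (-1 + s)²)
Z(q) = -4 + 8*q (Z(q) = -4 + ((-3 + (-1 + 4)²) + 2)*q = -4 + ((-3 + 3²) + 2)*q = -4 + ((-3 + 9) + 2)*q = -4 + (6 + 2)*q = -4 + 8*q)
(Z(-122/42) + 28121) - 11506 = ((-4 + 8*(-122/42)) + 28121) - 11506 = ((-4 + 8*(-122*1/42)) + 28121) - 11506 = ((-4 + 8*(-61/21)) + 28121) - 11506 = ((-4 - 488/21) + 28121) - 11506 = (-572/21 + 28121) - 11506 = 589969/21 - 11506 = 348343/21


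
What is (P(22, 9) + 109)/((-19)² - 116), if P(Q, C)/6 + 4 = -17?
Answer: -17/245 ≈ -0.069388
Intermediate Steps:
P(Q, C) = -126 (P(Q, C) = -24 + 6*(-17) = -24 - 102 = -126)
(P(22, 9) + 109)/((-19)² - 116) = (-126 + 109)/((-19)² - 116) = -17/(361 - 116) = -17/245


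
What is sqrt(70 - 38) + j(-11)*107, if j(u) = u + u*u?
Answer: 11770 + 4*sqrt(2) ≈ 11776.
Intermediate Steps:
j(u) = u + u**2
sqrt(70 - 38) + j(-11)*107 = sqrt(70 - 38) - 11*(1 - 11)*107 = sqrt(32) - 11*(-10)*107 = 4*sqrt(2) + 110*107 = 4*sqrt(2) + 11770 = 11770 + 4*sqrt(2)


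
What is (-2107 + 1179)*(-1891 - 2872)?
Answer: 4420064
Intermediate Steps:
(-2107 + 1179)*(-1891 - 2872) = -928*(-4763) = 4420064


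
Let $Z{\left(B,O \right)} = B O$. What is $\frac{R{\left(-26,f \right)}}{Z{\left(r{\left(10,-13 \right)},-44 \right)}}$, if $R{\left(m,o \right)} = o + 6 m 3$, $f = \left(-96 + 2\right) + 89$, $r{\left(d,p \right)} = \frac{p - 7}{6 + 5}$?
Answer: $- \frac{473}{80} \approx -5.9125$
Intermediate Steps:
$r{\left(d,p \right)} = - \frac{7}{11} + \frac{p}{11}$ ($r{\left(d,p \right)} = \frac{-7 + p}{11} = \left(-7 + p\right) \frac{1}{11} = - \frac{7}{11} + \frac{p}{11}$)
$f = -5$ ($f = -94 + 89 = -5$)
$R{\left(m,o \right)} = o + 18 m$
$\frac{R{\left(-26,f \right)}}{Z{\left(r{\left(10,-13 \right)},-44 \right)}} = \frac{-5 + 18 \left(-26\right)}{\left(- \frac{7}{11} + \frac{1}{11} \left(-13\right)\right) \left(-44\right)} = \frac{-5 - 468}{\left(- \frac{7}{11} - \frac{13}{11}\right) \left(-44\right)} = - \frac{473}{\left(- \frac{20}{11}\right) \left(-44\right)} = - \frac{473}{80}$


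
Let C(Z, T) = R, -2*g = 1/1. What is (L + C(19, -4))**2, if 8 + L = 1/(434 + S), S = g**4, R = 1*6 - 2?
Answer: 770839696/48233025 ≈ 15.982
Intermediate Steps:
g = -1/2 (g = -1/2/1 = -1/2*1 = -1/2 ≈ -0.50000)
R = 4 (R = 6 - 2 = 4)
C(Z, T) = 4
S = 1/16 (S = (-1/2)**4 = 1/16 ≈ 0.062500)
L = -55544/6945 (L = -8 + 1/(434 + 1/16) = -8 + 1/(6945/16) = -8 + 16/6945 = -55544/6945 ≈ -7.9977)
(L + C(19, -4))**2 = (-55544/6945 + 4)**2 = (-27764/6945)**2 = 770839696/48233025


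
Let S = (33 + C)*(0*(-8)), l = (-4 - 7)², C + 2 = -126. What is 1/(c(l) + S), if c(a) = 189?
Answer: 1/189 ≈ 0.0052910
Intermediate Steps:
C = -128 (C = -2 - 126 = -128)
l = 121 (l = (-11)² = 121)
S = 0 (S = (33 - 128)*(0*(-8)) = -95*0 = 0)
1/(c(l) + S) = 1/(189 + 0) = 1/189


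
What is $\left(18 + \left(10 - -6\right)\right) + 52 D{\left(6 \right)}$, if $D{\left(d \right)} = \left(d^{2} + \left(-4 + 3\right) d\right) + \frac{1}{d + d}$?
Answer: $\frac{4795}{3} \approx 1598.3$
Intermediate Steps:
$D{\left(d \right)} = d^{2} + \frac{1}{2 d} - d$ ($D{\left(d \right)} = \left(d^{2} - d\right) + \frac{1}{2 d} = d^{2} + \frac{1}{2 d} - d$)
$\left(18 + \left(10 - -6\right)\right) + 52 D{\left(6 \right)} = \left(18 + \left(10 - -6\right)\right) + 52 \left(6^{2} + \frac{1}{2 \cdot 6} - 6\right) = \left(18 + \left(10 + 6\right)\right) + 52 \left(36 + \frac{1}{2} \cdot \frac{1}{6} - 6\right) = \left(18 + 16\right) + 52 \left(36 + \frac{1}{12} - 6\right) = 34 + 52 \cdot \frac{361}{12} = 34 + \frac{4693}{3} = \frac{4795}{3}$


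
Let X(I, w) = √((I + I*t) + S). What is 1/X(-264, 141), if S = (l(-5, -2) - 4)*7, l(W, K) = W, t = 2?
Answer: -I*√95/285 ≈ -0.034199*I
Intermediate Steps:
S = -63 (S = (-5 - 4)*7 = -9*7 = -63)
X(I, w) = √(-63 + 3*I) (X(I, w) = √((I + I*2) - 63) = √((I + 2*I) - 63) = √(3*I - 63) = √(-63 + 3*I))
1/X(-264, 141) = 1/(√(-63 + 3*(-264))) = 1/(√(-63 - 792)) = 1/(√(-855)) = 1/(3*I*√95) = -I*√95/285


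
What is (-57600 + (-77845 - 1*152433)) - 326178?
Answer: -614056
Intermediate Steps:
(-57600 + (-77845 - 1*152433)) - 326178 = (-57600 + (-77845 - 152433)) - 326178 = (-57600 - 230278) - 326178 = -287878 - 326178 = -614056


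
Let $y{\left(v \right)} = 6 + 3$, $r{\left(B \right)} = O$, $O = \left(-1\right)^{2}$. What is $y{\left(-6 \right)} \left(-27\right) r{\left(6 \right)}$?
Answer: $-243$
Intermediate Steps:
$O = 1$
$r{\left(B \right)} = 1$
$y{\left(v \right)} = 9$
$y{\left(-6 \right)} \left(-27\right) r{\left(6 \right)} = 9 \left(-27\right) 1 = \left(-243\right) 1 = -243$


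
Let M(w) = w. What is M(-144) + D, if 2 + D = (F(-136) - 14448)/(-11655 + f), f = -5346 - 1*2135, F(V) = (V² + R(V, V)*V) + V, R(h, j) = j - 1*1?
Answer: -176025/1196 ≈ -147.18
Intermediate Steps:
R(h, j) = -1 + j (R(h, j) = j - 1 = -1 + j)
F(V) = V + V² + V*(-1 + V) (F(V) = (V² + (-1 + V)*V) + V = (V² + V*(-1 + V)) + V = V + V² + V*(-1 + V))
f = -7481 (f = -5346 - 2135 = -7481)
D = -3801/1196 (D = -2 + (2*(-136)² - 14448)/(-11655 - 7481) = -2 + (2*18496 - 14448)/(-19136) = -2 + (36992 - 14448)*(-1/19136) = -2 + 22544*(-1/19136) = -2 - 1409/1196 = -3801/1196 ≈ -3.1781)
M(-144) + D = -144 - 3801/1196 = -176025/1196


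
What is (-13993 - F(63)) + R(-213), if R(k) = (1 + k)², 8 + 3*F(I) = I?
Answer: 92798/3 ≈ 30933.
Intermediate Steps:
F(I) = -8/3 + I/3
(-13993 - F(63)) + R(-213) = (-13993 - (-8/3 + (⅓)*63)) + (1 - 213)² = (-13993 - (-8/3 + 21)) + (-212)² = (-13993 - 1*55/3) + 44944 = (-13993 - 55/3) + 44944 = -42034/3 + 44944 = 92798/3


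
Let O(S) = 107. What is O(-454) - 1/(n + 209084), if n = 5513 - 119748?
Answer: 10148842/94849 ≈ 107.00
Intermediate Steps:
n = -114235
O(-454) - 1/(n + 209084) = 107 - 1/(-114235 + 209084) = 107 - 1/94849 = 10148842/94849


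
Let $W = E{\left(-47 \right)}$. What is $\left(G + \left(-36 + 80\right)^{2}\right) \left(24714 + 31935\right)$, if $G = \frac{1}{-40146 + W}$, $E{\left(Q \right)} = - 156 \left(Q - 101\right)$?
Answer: $\frac{623597611421}{5686} \approx 1.0967 \cdot 10^{8}$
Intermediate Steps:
$E{\left(Q \right)} = 15756 - 156 Q$ ($E{\left(Q \right)} = - 156 \left(-101 + Q\right) = 15756 - 156 Q$)
$W = 23088$ ($W = 15756 - -7332 = 15756 + 7332 = 23088$)
$G = - \frac{1}{17058}$ ($G = \frac{1}{-40146 + 23088} = \frac{1}{-17058} = - \frac{1}{17058} \approx -5.8623 \cdot 10^{-5}$)
$\left(G + \left(-36 + 80\right)^{2}\right) \left(24714 + 31935\right) = \left(- \frac{1}{17058} + \left(-36 + 80\right)^{2}\right) \left(24714 + 31935\right) = \left(- \frac{1}{17058} + 44^{2}\right) 56649 = \left(- \frac{1}{17058} + 1936\right) 56649 = \frac{33024287}{17058} \cdot 56649 = \frac{623597611421}{5686}$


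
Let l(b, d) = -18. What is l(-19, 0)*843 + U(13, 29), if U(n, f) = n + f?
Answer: -15132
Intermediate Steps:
U(n, f) = f + n
l(-19, 0)*843 + U(13, 29) = -18*843 + (29 + 13) = -15174 + 42 = -15132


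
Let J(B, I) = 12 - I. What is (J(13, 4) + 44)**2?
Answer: 2704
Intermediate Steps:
(J(13, 4) + 44)**2 = ((12 - 1*4) + 44)**2 = ((12 - 4) + 44)**2 = (8 + 44)**2 = 52**2 = 2704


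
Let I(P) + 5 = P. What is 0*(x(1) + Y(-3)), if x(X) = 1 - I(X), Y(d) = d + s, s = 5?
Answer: 0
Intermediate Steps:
Y(d) = 5 + d (Y(d) = d + 5 = 5 + d)
I(P) = -5 + P
x(X) = 6 - X (x(X) = 1 - (-5 + X) = 1 + (5 - X) = 6 - X)
0*(x(1) + Y(-3)) = 0*((6 - 1*1) + (5 - 3)) = 0*((6 - 1) + 2) = 0*(5 + 2) = 0*7 = 0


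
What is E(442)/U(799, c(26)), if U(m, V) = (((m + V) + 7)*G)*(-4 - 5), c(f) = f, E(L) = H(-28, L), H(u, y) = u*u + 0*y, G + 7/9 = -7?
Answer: 7/520 ≈ 0.013462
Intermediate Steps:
G = -70/9 (G = -7/9 - 7 = -70/9 ≈ -7.7778)
H(u, y) = u² (H(u, y) = u² + 0 = u²)
E(L) = 784 (E(L) = (-28)² = 784)
U(m, V) = 490 + 70*V + 70*m (U(m, V) = (((m + V) + 7)*(-70/9))*(-4 - 5) = (((V + m) + 7)*(-70/9))*(-9) = ((7 + V + m)*(-70/9))*(-9) = (-490/9 - 70*V/9 - 70*m/9)*(-9) = 490 + 70*V + 70*m)
E(442)/U(799, c(26)) = 784/(490 + 70*26 + 70*799) = 784/(490 + 1820 + 55930) = 784/58240 = 784*(1/58240) = 7/520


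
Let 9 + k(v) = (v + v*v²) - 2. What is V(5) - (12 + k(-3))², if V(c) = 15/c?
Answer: -838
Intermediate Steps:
k(v) = -11 + v + v³ (k(v) = -9 + ((v + v*v²) - 2) = -9 + ((v + v³) - 2) = -9 + (-2 + v + v³) = -11 + v + v³)
V(5) - (12 + k(-3))² = 15/5 - (12 + (-11 - 3 + (-3)³))² = 15*(⅕) - (12 + (-11 - 3 - 27))² = 3 - (12 - 41)² = 3 - 1*(-29)² = 3 - 1*841 = 3 - 841 = -838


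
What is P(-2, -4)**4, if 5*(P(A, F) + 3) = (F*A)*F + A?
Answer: 5764801/625 ≈ 9223.7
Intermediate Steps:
P(A, F) = -3 + A/5 + A*F**2/5 (P(A, F) = -3 + ((F*A)*F + A)/5 = -3 + ((A*F)*F + A)/5 = -3 + (A*F**2 + A)/5 = -3 + (A + A*F**2)/5 = -3 + (A/5 + A*F**2/5) = -3 + A/5 + A*F**2/5)
P(-2, -4)**4 = (-3 + (1/5)*(-2) + (1/5)*(-2)*(-4)**2)**4 = (-3 - 2/5 + (1/5)*(-2)*16)**4 = (-3 - 2/5 - 32/5)**4 = (-49/5)**4 = 5764801/625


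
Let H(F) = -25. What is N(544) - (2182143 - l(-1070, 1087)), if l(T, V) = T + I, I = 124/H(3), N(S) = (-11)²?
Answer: -54577424/25 ≈ -2.1831e+6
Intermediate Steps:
N(S) = 121
I = -124/25 (I = 124/(-25) = 124*(-1/25) = -124/25 ≈ -4.9600)
l(T, V) = -124/25 + T (l(T, V) = T - 124/25 = -124/25 + T)
N(544) - (2182143 - l(-1070, 1087)) = 121 - (2182143 - (-124/25 - 1070)) = 121 - (2182143 - 1*(-26874/25)) = 121 - (2182143 + 26874/25) = 121 - 1*54580449/25 = 121 - 54580449/25 = -54577424/25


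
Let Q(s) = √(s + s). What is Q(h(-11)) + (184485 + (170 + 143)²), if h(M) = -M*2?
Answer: 282454 + 2*√11 ≈ 2.8246e+5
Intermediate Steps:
h(M) = -2*M
Q(s) = √2*√s (Q(s) = √(2*s) = √2*√s)
Q(h(-11)) + (184485 + (170 + 143)²) = √2*√(-2*(-11)) + (184485 + (170 + 143)²) = √2*√22 + (184485 + 313²) = 2*√11 + (184485 + 97969) = 2*√11 + 282454 = 282454 + 2*√11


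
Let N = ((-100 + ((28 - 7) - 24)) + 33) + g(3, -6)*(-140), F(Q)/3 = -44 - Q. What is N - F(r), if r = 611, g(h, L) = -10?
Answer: 3295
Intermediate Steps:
F(Q) = -132 - 3*Q (F(Q) = 3*(-44 - Q) = -132 - 3*Q)
N = 1330 (N = ((-100 + ((28 - 7) - 24)) + 33) - 10*(-140) = ((-100 + (21 - 24)) + 33) + 1400 = ((-100 - 3) + 33) + 1400 = (-103 + 33) + 1400 = -70 + 1400 = 1330)
N - F(r) = 1330 - (-132 - 3*611) = 1330 - (-132 - 1833) = 1330 - 1*(-1965) = 1330 + 1965 = 3295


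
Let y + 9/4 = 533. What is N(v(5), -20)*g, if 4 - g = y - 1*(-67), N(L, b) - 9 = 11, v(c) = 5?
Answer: -11875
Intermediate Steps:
y = 2123/4 (y = -9/4 + 533 = 2123/4 ≈ 530.75)
N(L, b) = 20 (N(L, b) = 9 + 11 = 20)
g = -2375/4 (g = 4 - (2123/4 - 1*(-67)) = 4 - (2123/4 + 67) = 4 - 1*2391/4 = 4 - 2391/4 = -2375/4 ≈ -593.75)
N(v(5), -20)*g = 20*(-2375/4) = -11875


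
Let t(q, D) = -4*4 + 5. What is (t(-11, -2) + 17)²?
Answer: 36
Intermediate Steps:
t(q, D) = -11 (t(q, D) = -16 + 5 = -11)
(t(-11, -2) + 17)² = (-11 + 17)² = 6² = 36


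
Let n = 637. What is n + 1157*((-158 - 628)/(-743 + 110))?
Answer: 437541/211 ≈ 2073.7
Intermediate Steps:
n + 1157*((-158 - 628)/(-743 + 110)) = 637 + 1157*((-158 - 628)/(-743 + 110)) = 637 + 1157*(-786/(-633)) = 637 + 1157*(-786*(-1/633)) = 637 + 1157*(262/211) = 637 + 303134/211 = 437541/211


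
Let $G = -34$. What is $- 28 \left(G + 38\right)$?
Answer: $-112$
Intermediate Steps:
$- 28 \left(G + 38\right) = - 28 \left(-34 + 38\right) = \left(-28\right) 4 = -112$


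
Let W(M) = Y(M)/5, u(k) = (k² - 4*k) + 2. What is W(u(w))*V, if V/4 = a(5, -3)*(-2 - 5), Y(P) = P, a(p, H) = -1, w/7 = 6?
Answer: 44744/5 ≈ 8948.8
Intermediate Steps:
w = 42 (w = 7*6 = 42)
u(k) = 2 + k² - 4*k
V = 28 (V = 4*(-(-2 - 5)) = 4*(-1*(-7)) = 4*7 = 28)
W(M) = M/5
W(u(w))*V = ((2 + 42² - 4*42)/5)*28 = ((2 + 1764 - 168)/5)*28 = ((⅕)*1598)*28 = (1598/5)*28 = 44744/5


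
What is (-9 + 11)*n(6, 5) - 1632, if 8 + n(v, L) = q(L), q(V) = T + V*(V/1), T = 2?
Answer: -1594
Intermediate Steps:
q(V) = 2 + V**2 (q(V) = 2 + V*(V/1) = 2 + V*(V*1) = 2 + V*V = 2 + V**2)
n(v, L) = -6 + L**2 (n(v, L) = -8 + (2 + L**2) = -6 + L**2)
(-9 + 11)*n(6, 5) - 1632 = (-9 + 11)*(-6 + 5**2) - 1632 = 2*(-6 + 25) - 1632 = 2*19 - 1632 = 38 - 1632 = -1594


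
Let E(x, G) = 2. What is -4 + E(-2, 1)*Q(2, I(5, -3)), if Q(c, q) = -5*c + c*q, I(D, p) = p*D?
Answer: -84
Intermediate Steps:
I(D, p) = D*p
-4 + E(-2, 1)*Q(2, I(5, -3)) = -4 + 2*(2*(-5 + 5*(-3))) = -4 + 2*(2*(-5 - 15)) = -4 + 2*(2*(-20)) = -4 + 2*(-40) = -4 - 80 = -84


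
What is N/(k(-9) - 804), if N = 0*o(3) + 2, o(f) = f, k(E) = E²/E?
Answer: -2/813 ≈ -0.0024600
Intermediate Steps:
k(E) = E
N = 2 (N = 0*3 + 2 = 0 + 2 = 2)
N/(k(-9) - 804) = 2/(-9 - 804) = 2/(-813) = -1/813*2 = -2/813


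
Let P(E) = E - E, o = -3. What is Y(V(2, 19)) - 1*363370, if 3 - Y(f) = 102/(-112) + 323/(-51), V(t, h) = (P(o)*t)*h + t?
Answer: -61044439/168 ≈ -3.6336e+5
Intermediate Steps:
P(E) = 0
V(t, h) = t (V(t, h) = (0*t)*h + t = 0*h + t = 0 + t = t)
Y(f) = 1721/168 (Y(f) = 3 - (102/(-112) + 323/(-51)) = 3 - (102*(-1/112) + 323*(-1/51)) = 3 - (-51/56 - 19/3) = 3 - 1*(-1217/168) = 3 + 1217/168 = 1721/168)
Y(V(2, 19)) - 1*363370 = 1721/168 - 1*363370 = 1721/168 - 363370 = -61044439/168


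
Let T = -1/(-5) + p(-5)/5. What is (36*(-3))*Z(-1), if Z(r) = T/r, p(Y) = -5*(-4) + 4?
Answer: 540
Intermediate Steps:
p(Y) = 24 (p(Y) = 20 + 4 = 24)
T = 5 (T = -1/(-5) + 24/5 = -1*(-⅕) + 24*(⅕) = ⅕ + 24/5 = 5)
Z(r) = 5/r
(36*(-3))*Z(-1) = (36*(-3))*(5/(-1)) = -540*(-1) = -108*(-5) = 540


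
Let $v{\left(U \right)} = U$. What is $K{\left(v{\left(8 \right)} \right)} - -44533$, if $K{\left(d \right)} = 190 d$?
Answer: $46053$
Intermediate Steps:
$K{\left(v{\left(8 \right)} \right)} - -44533 = 190 \cdot 8 - -44533 = 1520 + 44533 = 46053$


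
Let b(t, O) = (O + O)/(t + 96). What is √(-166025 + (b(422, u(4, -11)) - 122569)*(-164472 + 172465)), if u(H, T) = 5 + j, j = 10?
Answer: I*√65729960424597/259 ≈ 31303.0*I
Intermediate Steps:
u(H, T) = 15 (u(H, T) = 5 + 10 = 15)
b(t, O) = 2*O/(96 + t) (b(t, O) = (2*O)/(96 + t) = 2*O/(96 + t))
√(-166025 + (b(422, u(4, -11)) - 122569)*(-164472 + 172465)) = √(-166025 + (2*15/(96 + 422) - 122569)*(-164472 + 172465)) = √(-166025 + (2*15/518 - 122569)*7993) = √(-166025 + (2*15*(1/518) - 122569)*7993) = √(-166025 + (15/259 - 122569)*7993) = √(-166025 - 31745356/259*7993) = √(-166025 - 253740630508/259) = √(-253783630983/259) = I*√65729960424597/259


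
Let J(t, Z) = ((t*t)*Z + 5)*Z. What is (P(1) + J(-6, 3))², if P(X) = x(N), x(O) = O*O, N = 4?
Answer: 126025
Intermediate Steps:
J(t, Z) = Z*(5 + Z*t²) (J(t, Z) = (t²*Z + 5)*Z = (Z*t² + 5)*Z = (5 + Z*t²)*Z = Z*(5 + Z*t²))
x(O) = O²
P(X) = 16 (P(X) = 4² = 16)
(P(1) + J(-6, 3))² = (16 + 3*(5 + 3*(-6)²))² = (16 + 3*(5 + 3*36))² = (16 + 3*(5 + 108))² = (16 + 3*113)² = (16 + 339)² = 355² = 126025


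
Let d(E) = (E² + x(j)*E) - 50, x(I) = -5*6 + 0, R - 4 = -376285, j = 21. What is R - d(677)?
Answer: -814250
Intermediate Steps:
R = -376281 (R = 4 - 376285 = -376281)
x(I) = -30 (x(I) = -30 + 0 = -30)
d(E) = -50 + E² - 30*E (d(E) = (E² - 30*E) - 50 = -50 + E² - 30*E)
R - d(677) = -376281 - (-50 + 677² - 30*677) = -376281 - (-50 + 458329 - 20310) = -376281 - 1*437969 = -376281 - 437969 = -814250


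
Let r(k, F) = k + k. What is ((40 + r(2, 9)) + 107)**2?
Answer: 22801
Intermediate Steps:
r(k, F) = 2*k
((40 + r(2, 9)) + 107)**2 = ((40 + 2*2) + 107)**2 = ((40 + 4) + 107)**2 = (44 + 107)**2 = 151**2 = 22801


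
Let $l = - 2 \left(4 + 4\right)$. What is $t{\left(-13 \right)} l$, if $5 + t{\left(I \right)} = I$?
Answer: $288$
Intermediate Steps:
$t{\left(I \right)} = -5 + I$
$l = -16$ ($l = \left(-2\right) 8 = -16$)
$t{\left(-13 \right)} l = \left(-5 - 13\right) \left(-16\right) = \left(-18\right) \left(-16\right) = 288$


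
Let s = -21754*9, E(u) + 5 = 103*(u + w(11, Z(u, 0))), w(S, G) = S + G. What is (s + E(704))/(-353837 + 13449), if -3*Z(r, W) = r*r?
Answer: 25707443/510582 ≈ 50.349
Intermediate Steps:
Z(r, W) = -r**2/3 (Z(r, W) = -r*r/3 = -r**2/3)
w(S, G) = G + S
E(u) = 1128 + 103*u - 103*u**2/3 (E(u) = -5 + 103*(u + (-u**2/3 + 11)) = -5 + 103*(u + (11 - u**2/3)) = -5 + 103*(11 + u - u**2/3) = -5 + (1133 + 103*u - 103*u**2/3) = 1128 + 103*u - 103*u**2/3)
s = -195786
(s + E(704))/(-353837 + 13449) = (-195786 + (1128 + 103*704 - 103/3*704**2))/(-353837 + 13449) = (-195786 + (1128 + 72512 - 103/3*495616))/(-340388) = (-195786 + (1128 + 72512 - 51048448/3))*(-1/340388) = (-195786 - 50827528/3)*(-1/340388) = -51414886/3*(-1/340388) = 25707443/510582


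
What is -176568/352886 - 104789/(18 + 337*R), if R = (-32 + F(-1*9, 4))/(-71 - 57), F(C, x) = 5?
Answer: -2367635249908/2011979529 ≈ -1176.8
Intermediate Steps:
R = 27/128 (R = (-32 + 5)/(-71 - 57) = -27/(-128) = -27*(-1/128) = 27/128 ≈ 0.21094)
-176568/352886 - 104789/(18 + 337*R) = -176568/352886 - 104789/(18 + 337*(27/128)) = -176568*1/352886 - 104789/(18 + 9099/128) = -88284/176443 - 104789/11403/128 = -88284/176443 - 104789*128/11403 = -88284/176443 - 13412992/11403 = -2367635249908/2011979529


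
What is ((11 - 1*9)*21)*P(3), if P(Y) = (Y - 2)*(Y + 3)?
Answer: 252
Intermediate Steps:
P(Y) = (-2 + Y)*(3 + Y)
((11 - 1*9)*21)*P(3) = ((11 - 1*9)*21)*(-6 + 3 + 3²) = ((11 - 9)*21)*(-6 + 3 + 9) = (2*21)*6 = 42*6 = 252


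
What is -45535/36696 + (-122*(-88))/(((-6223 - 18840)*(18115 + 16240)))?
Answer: -39207821453531/31596700538040 ≈ -1.2409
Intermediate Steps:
-45535/36696 + (-122*(-88))/(((-6223 - 18840)*(18115 + 16240))) = -45535*1/36696 + 10736/((-25063*34355)) = -45535/36696 + 10736/(-861039365) = -45535/36696 + 10736*(-1/861039365) = -45535/36696 - 10736/861039365 = -39207821453531/31596700538040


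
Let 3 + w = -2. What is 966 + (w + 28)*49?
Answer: 2093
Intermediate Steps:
w = -5 (w = -3 - 2 = -5)
966 + (w + 28)*49 = 966 + (-5 + 28)*49 = 966 + 23*49 = 966 + 1127 = 2093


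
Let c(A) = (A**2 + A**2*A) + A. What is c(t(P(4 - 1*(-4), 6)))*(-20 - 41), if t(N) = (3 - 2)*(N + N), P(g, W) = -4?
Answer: 27816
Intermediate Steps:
t(N) = 2*N (t(N) = 1*(2*N) = 2*N)
c(A) = A + A**2 + A**3 (c(A) = (A**2 + A**3) + A = A + A**2 + A**3)
c(t(P(4 - 1*(-4), 6)))*(-20 - 41) = ((2*(-4))*(1 + 2*(-4) + (2*(-4))**2))*(-20 - 41) = -8*(1 - 8 + (-8)**2)*(-61) = -8*(1 - 8 + 64)*(-61) = -8*57*(-61) = -456*(-61) = 27816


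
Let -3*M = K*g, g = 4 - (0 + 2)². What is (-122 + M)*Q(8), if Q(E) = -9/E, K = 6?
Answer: 549/4 ≈ 137.25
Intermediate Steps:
g = 0 (g = 4 - 1*2² = 4 - 1*4 = 4 - 4 = 0)
M = 0 (M = -2*0 = -⅓*0 = 0)
(-122 + M)*Q(8) = (-122 + 0)*(-9/8) = -(-1098)/8 = -122*(-9/8) = 549/4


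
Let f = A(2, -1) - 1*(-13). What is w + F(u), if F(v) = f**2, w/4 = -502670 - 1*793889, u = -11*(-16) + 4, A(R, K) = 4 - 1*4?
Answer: -5186067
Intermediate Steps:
A(R, K) = 0 (A(R, K) = 4 - 4 = 0)
u = 180 (u = 176 + 4 = 180)
f = 13 (f = 0 - 1*(-13) = 0 + 13 = 13)
w = -5186236 (w = 4*(-502670 - 1*793889) = 4*(-502670 - 793889) = 4*(-1296559) = -5186236)
F(v) = 169 (F(v) = 13**2 = 169)
w + F(u) = -5186236 + 169 = -5186067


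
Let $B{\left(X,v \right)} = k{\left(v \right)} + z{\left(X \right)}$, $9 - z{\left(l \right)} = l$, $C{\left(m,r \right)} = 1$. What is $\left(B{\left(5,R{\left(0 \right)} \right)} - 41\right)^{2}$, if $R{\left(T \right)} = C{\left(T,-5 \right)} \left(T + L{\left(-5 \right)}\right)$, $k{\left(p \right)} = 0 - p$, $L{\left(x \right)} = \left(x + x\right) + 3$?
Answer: $900$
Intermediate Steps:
$L{\left(x \right)} = 3 + 2 x$ ($L{\left(x \right)} = 2 x + 3 = 3 + 2 x$)
$z{\left(l \right)} = 9 - l$
$k{\left(p \right)} = - p$
$R{\left(T \right)} = -7 + T$ ($R{\left(T \right)} = 1 \left(T + \left(3 + 2 \left(-5\right)\right)\right) = 1 \left(T + \left(3 - 10\right)\right) = 1 \left(T - 7\right) = 1 \left(-7 + T\right) = -7 + T$)
$B{\left(X,v \right)} = 9 - X - v$ ($B{\left(X,v \right)} = - v - \left(-9 + X\right) = 9 - X - v$)
$\left(B{\left(5,R{\left(0 \right)} \right)} - 41\right)^{2} = \left(\left(9 - 5 - \left(-7 + 0\right)\right) - 41\right)^{2} = \left(\left(9 - 5 - -7\right) - 41\right)^{2} = \left(\left(9 - 5 + 7\right) - 41\right)^{2} = \left(11 - 41\right)^{2} = \left(-30\right)^{2} = 900$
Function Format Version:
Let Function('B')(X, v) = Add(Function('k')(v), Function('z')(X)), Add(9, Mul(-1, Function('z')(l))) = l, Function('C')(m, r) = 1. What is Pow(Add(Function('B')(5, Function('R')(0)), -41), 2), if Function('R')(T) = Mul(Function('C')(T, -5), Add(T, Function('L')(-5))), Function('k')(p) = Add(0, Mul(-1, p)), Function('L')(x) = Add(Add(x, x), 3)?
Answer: 900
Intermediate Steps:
Function('L')(x) = Add(3, Mul(2, x)) (Function('L')(x) = Add(Mul(2, x), 3) = Add(3, Mul(2, x)))
Function('z')(l) = Add(9, Mul(-1, l))
Function('k')(p) = Mul(-1, p)
Function('R')(T) = Add(-7, T) (Function('R')(T) = Mul(1, Add(T, Add(3, Mul(2, -5)))) = Mul(1, Add(T, Add(3, -10))) = Mul(1, Add(T, -7)) = Mul(1, Add(-7, T)) = Add(-7, T))
Function('B')(X, v) = Add(9, Mul(-1, X), Mul(-1, v)) (Function('B')(X, v) = Add(Mul(-1, v), Add(9, Mul(-1, X))) = Add(9, Mul(-1, X), Mul(-1, v)))
Pow(Add(Function('B')(5, Function('R')(0)), -41), 2) = Pow(Add(Add(9, Mul(-1, 5), Mul(-1, Add(-7, 0))), -41), 2) = Pow(Add(Add(9, -5, Mul(-1, -7)), -41), 2) = Pow(Add(Add(9, -5, 7), -41), 2) = Pow(Add(11, -41), 2) = Pow(-30, 2) = 900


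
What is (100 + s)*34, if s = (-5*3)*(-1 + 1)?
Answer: 3400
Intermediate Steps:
s = 0 (s = -15*0 = 0)
(100 + s)*34 = (100 + 0)*34 = 100*34 = 3400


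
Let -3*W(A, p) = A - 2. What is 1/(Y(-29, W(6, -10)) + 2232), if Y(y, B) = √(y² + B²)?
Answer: 20088/44828831 - 3*√7585/44828831 ≈ 0.00044228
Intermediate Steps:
W(A, p) = ⅔ - A/3 (W(A, p) = -(A - 2)/3 = -(-2 + A)/3 = ⅔ - A/3)
Y(y, B) = √(B² + y²)
1/(Y(-29, W(6, -10)) + 2232) = 1/(√((⅔ - ⅓*6)² + (-29)²) + 2232) = 1/(√((⅔ - 2)² + 841) + 2232) = 1/(√((-4/3)² + 841) + 2232) = 1/(√(16/9 + 841) + 2232) = 1/(√(7585/9) + 2232) = 1/(√7585/3 + 2232) = 1/(2232 + √7585/3)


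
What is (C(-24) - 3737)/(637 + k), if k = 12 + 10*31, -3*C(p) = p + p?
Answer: -3721/959 ≈ -3.8801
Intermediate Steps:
C(p) = -2*p/3 (C(p) = -(p + p)/3 = -2*p/3)
k = 322 (k = 12 + 310 = 322)
(C(-24) - 3737)/(637 + k) = (-⅔*(-24) - 3737)/(637 + 322) = (16 - 3737)/959 = -3721*1/959 = -3721/959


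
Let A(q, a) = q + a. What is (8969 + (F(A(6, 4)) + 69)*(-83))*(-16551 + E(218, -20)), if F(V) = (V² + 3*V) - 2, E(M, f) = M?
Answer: 120570206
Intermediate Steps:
A(q, a) = a + q
F(V) = -2 + V² + 3*V
(8969 + (F(A(6, 4)) + 69)*(-83))*(-16551 + E(218, -20)) = (8969 + ((-2 + (4 + 6)² + 3*(4 + 6)) + 69)*(-83))*(-16551 + 218) = (8969 + ((-2 + 10² + 3*10) + 69)*(-83))*(-16333) = (8969 + ((-2 + 100 + 30) + 69)*(-83))*(-16333) = (8969 + (128 + 69)*(-83))*(-16333) = (8969 + 197*(-83))*(-16333) = (8969 - 16351)*(-16333) = -7382*(-16333) = 120570206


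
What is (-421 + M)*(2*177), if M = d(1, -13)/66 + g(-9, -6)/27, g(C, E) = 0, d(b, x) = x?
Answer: -1640141/11 ≈ -1.4910e+5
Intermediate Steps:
M = -13/66 (M = -13/66 + 0/27 = -13*1/66 + 0*(1/27) = -13/66 + 0 = -13/66 ≈ -0.19697)
(-421 + M)*(2*177) = (-421 - 13/66)*(2*177) = -27799/66*354 = -1640141/11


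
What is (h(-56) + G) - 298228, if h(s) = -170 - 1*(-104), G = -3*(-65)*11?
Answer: -296149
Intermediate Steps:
G = 2145 (G = 195*11 = 2145)
h(s) = -66 (h(s) = -170 + 104 = -66)
(h(-56) + G) - 298228 = (-66 + 2145) - 298228 = 2079 - 298228 = -296149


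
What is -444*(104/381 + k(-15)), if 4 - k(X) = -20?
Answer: -1368704/127 ≈ -10777.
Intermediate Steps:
k(X) = 24 (k(X) = 4 - 1*(-20) = 4 + 20 = 24)
-444*(104/381 + k(-15)) = -444*(104/381 + 24) = -444*9248/381 = -1368704/127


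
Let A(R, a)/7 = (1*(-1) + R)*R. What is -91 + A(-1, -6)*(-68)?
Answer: -1043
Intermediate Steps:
A(R, a) = 7*R*(-1 + R) (A(R, a) = 7*((1*(-1) + R)*R) = 7*((-1 + R)*R) = 7*(R*(-1 + R)) = 7*R*(-1 + R))
-91 + A(-1, -6)*(-68) = -91 + (7*(-1)*(-1 - 1))*(-68) = -91 + (7*(-1)*(-2))*(-68) = -91 + 14*(-68) = -91 - 952 = -1043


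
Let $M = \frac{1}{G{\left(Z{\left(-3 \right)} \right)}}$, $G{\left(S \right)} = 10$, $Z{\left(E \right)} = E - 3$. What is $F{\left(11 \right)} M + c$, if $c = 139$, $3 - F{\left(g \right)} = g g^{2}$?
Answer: $\frac{31}{5} \approx 6.2$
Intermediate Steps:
$Z{\left(E \right)} = -3 + E$
$F{\left(g \right)} = 3 - g^{3}$ ($F{\left(g \right)} = 3 - g g^{2} = 3 - g^{3}$)
$M = \frac{1}{10} \approx 0.1$
$F{\left(11 \right)} M + c = \left(3 - 11^{3}\right) \frac{1}{10} + 139 = \left(3 - 1331\right) \frac{1}{10} + 139 = \left(-1328\right) \frac{1}{10} + 139 = - \frac{664}{5} + 139 = \frac{31}{5}$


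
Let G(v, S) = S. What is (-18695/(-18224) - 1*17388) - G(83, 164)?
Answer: -319848953/18224 ≈ -17551.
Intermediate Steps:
(-18695/(-18224) - 1*17388) - G(83, 164) = (-18695/(-18224) - 1*17388) - 1*164 = (-18695*(-1/18224) - 17388) - 164 = (18695/18224 - 17388) - 164 = -316860217/18224 - 164 = -319848953/18224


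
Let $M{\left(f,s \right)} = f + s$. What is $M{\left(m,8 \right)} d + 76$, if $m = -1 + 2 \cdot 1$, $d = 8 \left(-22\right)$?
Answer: $-1508$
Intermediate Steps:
$d = -176$
$m = 1$ ($m = -1 + 2 = 1$)
$M{\left(m,8 \right)} d + 76 = \left(1 + 8\right) \left(-176\right) + 76 = 9 \left(-176\right) + 76 = -1584 + 76 = -1508$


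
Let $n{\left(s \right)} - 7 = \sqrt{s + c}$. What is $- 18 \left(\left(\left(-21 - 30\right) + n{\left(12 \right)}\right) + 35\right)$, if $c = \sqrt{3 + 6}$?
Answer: $162 - 18 \sqrt{15} \approx 92.286$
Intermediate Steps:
$c = 3$ ($c = \sqrt{9} = 3$)
$n{\left(s \right)} = 7 + \sqrt{3 + s}$ ($n{\left(s \right)} = 7 + \sqrt{s + 3} = 7 + \sqrt{3 + s}$)
$- 18 \left(\left(\left(-21 - 30\right) + n{\left(12 \right)}\right) + 35\right) = - 18 \left(\left(\left(-21 - 30\right) + \left(7 + \sqrt{3 + 12}\right)\right) + 35\right) = - 18 \left(\left(-51 + \left(7 + \sqrt{15}\right)\right) + 35\right) = - 18 \left(\left(-44 + \sqrt{15}\right) + 35\right) = - 18 \left(-9 + \sqrt{15}\right) = 162 - 18 \sqrt{15}$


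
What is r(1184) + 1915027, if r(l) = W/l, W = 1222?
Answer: 1133696595/592 ≈ 1.9150e+6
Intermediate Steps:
r(l) = 1222/l
r(1184) + 1915027 = 1222/1184 + 1915027 = 1222*(1/1184) + 1915027 = 611/592 + 1915027 = 1133696595/592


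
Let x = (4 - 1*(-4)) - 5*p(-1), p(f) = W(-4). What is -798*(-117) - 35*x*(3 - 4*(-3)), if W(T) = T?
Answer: 78666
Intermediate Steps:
p(f) = -4
x = 28 (x = (4 - 1*(-4)) - 5*(-4) = (4 + 4) + 20 = 8 + 20 = 28)
-798*(-117) - 35*x*(3 - 4*(-3)) = -798*(-117) - 35*28*(3 - 4*(-3)) = 93366 - 980*(3 + 12) = 93366 - 980*15 = 93366 - 1*14700 = 93366 - 14700 = 78666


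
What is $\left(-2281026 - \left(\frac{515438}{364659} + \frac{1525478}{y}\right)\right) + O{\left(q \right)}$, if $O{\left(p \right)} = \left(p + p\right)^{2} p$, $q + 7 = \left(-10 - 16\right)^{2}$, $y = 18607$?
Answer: $\frac{8110986626884161862}{6785210013} \approx 1.1954 \cdot 10^{9}$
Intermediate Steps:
$q = 669$ ($q = -7 + \left(-10 - 16\right)^{2} = -7 + \left(-26\right)^{2} = -7 + 676 = 669$)
$O{\left(p \right)} = 4 p^{3}$ ($O{\left(p \right)} = \left(2 p\right)^{2} p = 4 p^{2} p = 4 p^{3}$)
$\left(-2281026 - \left(\frac{515438}{364659} + \frac{1525478}{y}\right)\right) + O{\left(q \right)} = \left(-2281026 - \left(\frac{515438}{364659} + \frac{1525478}{18607}\right)\right) + 4 \cdot 669^{3} = \left(-2281026 - \frac{565870036868}{6785210013}\right) + 4 \cdot 299418309 = \left(-2281026 - \frac{565870036868}{6785210013}\right) + 1197673236 = - \frac{15477806325150206}{6785210013} + 1197673236 = \frac{8110986626884161862}{6785210013}$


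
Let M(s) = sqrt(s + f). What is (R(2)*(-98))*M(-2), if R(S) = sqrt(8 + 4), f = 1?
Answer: -196*I*sqrt(3) ≈ -339.48*I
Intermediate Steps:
M(s) = sqrt(1 + s) (M(s) = sqrt(s + 1) = sqrt(1 + s))
R(S) = 2*sqrt(3) (R(S) = sqrt(12) = 2*sqrt(3))
(R(2)*(-98))*M(-2) = ((2*sqrt(3))*(-98))*sqrt(1 - 2) = (-196*sqrt(3))*sqrt(-1) = (-196*sqrt(3))*I = -196*I*sqrt(3)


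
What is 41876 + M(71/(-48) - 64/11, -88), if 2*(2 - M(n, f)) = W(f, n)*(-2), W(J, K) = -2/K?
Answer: 161356990/3853 ≈ 41878.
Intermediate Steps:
M(n, f) = 2 - 2/n (M(n, f) = 2 - (-2/n)*(-2)/2 = 2 - 2/n)
41876 + M(71/(-48) - 64/11, -88) = 41876 + (2 - 2/(71/(-48) - 64/11)) = 41876 + (2 - 2/(71*(-1/48) - 64*1/11)) = 41876 + (2 - 2/(-71/48 - 64/11)) = 41876 + (2 - 2/(-3853/528)) = 41876 + (2 - 2*(-528/3853)) = 41876 + (2 + 1056/3853) = 41876 + 8762/3853 = 161356990/3853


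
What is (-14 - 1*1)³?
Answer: -3375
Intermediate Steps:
(-14 - 1*1)³ = (-14 - 1)³ = (-15)³ = -3375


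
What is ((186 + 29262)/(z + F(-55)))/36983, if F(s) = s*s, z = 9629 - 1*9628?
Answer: 14724/55955279 ≈ 0.00026314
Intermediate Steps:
z = 1 (z = 9629 - 9628 = 1)
F(s) = s²
((186 + 29262)/(z + F(-55)))/36983 = ((186 + 29262)/(1 + (-55)²))/36983 = (29448/(1 + 3025))*(1/36983) = (29448/3026)*(1/36983) = (29448*(1/3026))*(1/36983) = (14724/1513)*(1/36983) = 14724/55955279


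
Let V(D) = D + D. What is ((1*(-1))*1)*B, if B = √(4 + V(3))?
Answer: -√10 ≈ -3.1623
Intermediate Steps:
V(D) = 2*D
B = √10 (B = √(4 + 2*3) = √(4 + 6) = √10 ≈ 3.1623)
((1*(-1))*1)*B = ((1*(-1))*1)*√10 = (-1*1)*√10 = -√10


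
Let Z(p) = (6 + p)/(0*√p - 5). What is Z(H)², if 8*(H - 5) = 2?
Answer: 81/16 ≈ 5.0625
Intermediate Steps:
H = 21/4 (H = 5 + (⅛)*2 = 5 + ¼ = 21/4 ≈ 5.2500)
Z(p) = -6/5 - p/5 (Z(p) = (6 + p)/(0 - 5) = (6 + p)/(-5) = (6 + p)*(-⅕) = -6/5 - p/5)
Z(H)² = (-6/5 - ⅕*21/4)² = (-6/5 - 21/20)² = (-9/4)² = 81/16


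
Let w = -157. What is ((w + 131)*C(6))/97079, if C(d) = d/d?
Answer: -26/97079 ≈ -0.00026782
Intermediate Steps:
C(d) = 1
((w + 131)*C(6))/97079 = ((-157 + 131)*1)/97079 = -26*1*(1/97079) = -26*1/97079 = -26/97079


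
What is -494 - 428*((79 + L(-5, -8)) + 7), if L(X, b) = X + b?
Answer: -31738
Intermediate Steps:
-494 - 428*((79 + L(-5, -8)) + 7) = -494 - 428*((79 + (-5 - 8)) + 7) = -494 - 428*((79 - 13) + 7) = -494 - 428*(66 + 7) = -494 - 428*73 = -494 - 31244 = -31738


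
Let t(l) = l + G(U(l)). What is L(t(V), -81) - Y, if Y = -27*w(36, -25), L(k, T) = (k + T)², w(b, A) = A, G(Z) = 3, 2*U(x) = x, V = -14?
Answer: 7789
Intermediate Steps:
U(x) = x/2
t(l) = 3 + l (t(l) = l + 3 = 3 + l)
L(k, T) = (T + k)²
Y = 675 (Y = -27*(-25) = 675)
L(t(V), -81) - Y = (-81 + (3 - 14))² - 1*675 = (-81 - 11)² - 675 = (-92)² - 675 = 8464 - 675 = 7789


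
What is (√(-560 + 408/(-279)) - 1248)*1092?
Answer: -1362816 + 728*I*√1214022/31 ≈ -1.3628e+6 + 25875.0*I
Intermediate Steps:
(√(-560 + 408/(-279)) - 1248)*1092 = (√(-560 + 408*(-1/279)) - 1248)*1092 = (√(-560 - 136/93) - 1248)*1092 = (√(-52216/93) - 1248)*1092 = (2*I*√1214022/93 - 1248)*1092 = (-1248 + 2*I*√1214022/93)*1092 = -1362816 + 728*I*√1214022/31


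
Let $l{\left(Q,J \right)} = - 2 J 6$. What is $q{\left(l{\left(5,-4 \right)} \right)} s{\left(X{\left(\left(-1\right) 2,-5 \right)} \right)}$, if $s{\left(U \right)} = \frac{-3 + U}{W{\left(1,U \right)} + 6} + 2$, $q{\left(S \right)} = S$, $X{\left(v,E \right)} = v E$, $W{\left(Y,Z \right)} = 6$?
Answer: $124$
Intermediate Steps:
$X{\left(v,E \right)} = E v$
$l{\left(Q,J \right)} = - 12 J$
$s{\left(U \right)} = \frac{7}{4} + \frac{U}{12}$ ($s{\left(U \right)} = \frac{-3 + U}{6 + 6} + 2 = \frac{-3 + U}{12} + 2 = \left(-3 + U\right) \frac{1}{12} + 2 = \left(- \frac{1}{4} + \frac{U}{12}\right) + 2 = \frac{7}{4} + \frac{U}{12}$)
$q{\left(l{\left(5,-4 \right)} \right)} s{\left(X{\left(\left(-1\right) 2,-5 \right)} \right)} = \left(-12\right) \left(-4\right) \left(\frac{7}{4} + \frac{\left(-5\right) \left(\left(-1\right) 2\right)}{12}\right) = 48 \left(\frac{7}{4} + \frac{\left(-5\right) \left(-2\right)}{12}\right) = 48 \left(\frac{7}{4} + \frac{1}{12} \cdot 10\right) = 48 \left(\frac{7}{4} + \frac{5}{6}\right) = 48 \cdot \frac{31}{12} = 124$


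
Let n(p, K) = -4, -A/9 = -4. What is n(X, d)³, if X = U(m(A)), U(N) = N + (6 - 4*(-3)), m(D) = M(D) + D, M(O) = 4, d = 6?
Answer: -64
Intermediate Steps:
A = 36 (A = -9*(-4) = 36)
m(D) = 4 + D
U(N) = 18 + N (U(N) = N + (6 + 12) = N + 18 = 18 + N)
X = 58 (X = 18 + (4 + 36) = 18 + 40 = 58)
n(X, d)³ = (-4)³ = -64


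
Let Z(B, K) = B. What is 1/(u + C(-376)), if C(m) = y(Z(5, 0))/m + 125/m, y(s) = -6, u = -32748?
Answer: -376/12313367 ≈ -3.0536e-5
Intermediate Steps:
C(m) = 119/m (C(m) = -6/m + 125/m = 119/m)
1/(u + C(-376)) = 1/(-32748 + 119/(-376)) = 1/(-32748 + 119*(-1/376)) = 1/(-32748 - 119/376) = 1/(-12313367/376) = -376/12313367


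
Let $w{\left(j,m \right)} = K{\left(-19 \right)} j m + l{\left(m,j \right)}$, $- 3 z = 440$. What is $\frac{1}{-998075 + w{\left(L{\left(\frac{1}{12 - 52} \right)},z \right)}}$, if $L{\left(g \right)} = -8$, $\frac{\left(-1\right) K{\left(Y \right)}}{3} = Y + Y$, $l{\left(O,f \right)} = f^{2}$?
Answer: $- \frac{1}{864251} \approx -1.1571 \cdot 10^{-6}$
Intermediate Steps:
$z = - \frac{440}{3}$ ($z = \left(- \frac{1}{3}\right) 440 = - \frac{440}{3} \approx -146.67$)
$K{\left(Y \right)} = - 6 Y$ ($K{\left(Y \right)} = - 3 \left(Y + Y\right) = - 3 \cdot 2 Y = - 6 Y$)
$w{\left(j,m \right)} = j^{2} + 114 j m$ ($w{\left(j,m \right)} = \left(-6\right) \left(-19\right) j m + j^{2} = 114 j m + j^{2} = j^{2} + 114 j m$)
$\frac{1}{-998075 + w{\left(L{\left(\frac{1}{12 - 52} \right)},z \right)}} = \frac{1}{-998075 - 8 \left(-8 + 114 \left(- \frac{440}{3}\right)\right)} = \frac{1}{-998075 - 8 \left(-8 - 16720\right)} = \frac{1}{-998075 - -133824} = \frac{1}{-998075 + 133824} = \frac{1}{-864251} = - \frac{1}{864251}$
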